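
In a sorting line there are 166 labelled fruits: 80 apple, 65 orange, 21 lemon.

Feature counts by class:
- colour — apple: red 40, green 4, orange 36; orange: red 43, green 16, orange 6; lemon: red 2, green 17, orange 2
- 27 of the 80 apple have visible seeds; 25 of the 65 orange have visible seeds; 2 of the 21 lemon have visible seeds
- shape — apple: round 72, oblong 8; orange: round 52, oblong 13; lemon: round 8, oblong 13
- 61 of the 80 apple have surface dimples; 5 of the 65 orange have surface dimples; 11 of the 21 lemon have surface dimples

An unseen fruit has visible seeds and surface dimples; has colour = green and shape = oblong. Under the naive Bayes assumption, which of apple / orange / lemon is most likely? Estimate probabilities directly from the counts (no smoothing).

apple: (80/166) × (4/80) × (27/80) × (8/80) × (61/80) ≈ 0.000620105
orange: (65/166) × (16/65) × (25/65) × (13/65) × (5/65) ≈ 0.000570329
lemon: (21/166) × (17/21) × (2/21) × (13/21) × (11/21) ≈ 0.00316263
Highest score → lemon.

lemon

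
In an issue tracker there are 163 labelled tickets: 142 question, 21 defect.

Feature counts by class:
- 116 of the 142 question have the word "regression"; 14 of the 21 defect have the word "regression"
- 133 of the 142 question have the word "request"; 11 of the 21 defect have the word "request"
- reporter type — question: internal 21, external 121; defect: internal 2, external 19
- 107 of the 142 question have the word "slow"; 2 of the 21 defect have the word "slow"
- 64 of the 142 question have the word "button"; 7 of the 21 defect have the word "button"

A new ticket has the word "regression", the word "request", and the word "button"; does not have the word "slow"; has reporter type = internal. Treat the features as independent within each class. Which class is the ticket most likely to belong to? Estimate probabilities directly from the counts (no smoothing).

question: (142/163) × (116/142) × (133/142) × (21/142) × (35/142) × (64/142) ≈ 0.0109506
defect: (21/163) × (14/21) × (11/21) × (2/21) × (19/21) × (7/21) ≈ 0.00129222
Highest score → question.

question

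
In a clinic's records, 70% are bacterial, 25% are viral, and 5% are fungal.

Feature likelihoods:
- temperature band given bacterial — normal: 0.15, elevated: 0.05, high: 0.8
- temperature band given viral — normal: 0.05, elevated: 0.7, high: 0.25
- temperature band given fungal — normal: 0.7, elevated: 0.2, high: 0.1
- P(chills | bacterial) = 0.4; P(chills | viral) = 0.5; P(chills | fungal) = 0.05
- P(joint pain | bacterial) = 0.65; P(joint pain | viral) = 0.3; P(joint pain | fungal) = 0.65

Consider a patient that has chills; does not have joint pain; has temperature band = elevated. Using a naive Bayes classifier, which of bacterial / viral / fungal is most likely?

viral

bacterial: 0.7 × 0.05 × 0.4 × (1−0.65) = 0.0049
viral: 0.25 × 0.7 × 0.5 × (1−0.3) = 0.06125
fungal: 0.05 × 0.2 × 0.05 × (1−0.65) = 0.000175
Highest score → viral.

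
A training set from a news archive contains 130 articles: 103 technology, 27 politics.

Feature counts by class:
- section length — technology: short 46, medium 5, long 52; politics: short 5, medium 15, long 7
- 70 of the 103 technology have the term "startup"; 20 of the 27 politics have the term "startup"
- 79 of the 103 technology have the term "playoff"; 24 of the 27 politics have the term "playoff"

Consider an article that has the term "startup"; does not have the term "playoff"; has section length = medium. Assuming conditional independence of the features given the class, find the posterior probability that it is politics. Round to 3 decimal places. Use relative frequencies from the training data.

technology: (103/130) × (5/103) × (70/103) × (24/103) ≈ 0.00609062
politics: (27/130) × (15/27) × (20/27) × (3/27) ≈ 0.00949668
P(politics | x) = 0.00949668 / 0.0155873 ≈ 0.609

0.609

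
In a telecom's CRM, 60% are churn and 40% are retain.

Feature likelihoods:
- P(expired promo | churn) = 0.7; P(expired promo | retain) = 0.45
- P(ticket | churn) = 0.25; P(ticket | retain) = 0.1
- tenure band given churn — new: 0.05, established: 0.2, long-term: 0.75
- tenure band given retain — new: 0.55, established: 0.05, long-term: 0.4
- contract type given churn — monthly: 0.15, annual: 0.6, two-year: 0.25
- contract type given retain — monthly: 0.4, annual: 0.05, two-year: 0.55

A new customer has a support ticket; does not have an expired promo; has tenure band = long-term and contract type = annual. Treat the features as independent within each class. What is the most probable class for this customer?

churn

churn: 0.6 × (1−0.7) × 0.25 × 0.75 × 0.6 = 0.02025
retain: 0.4 × (1−0.45) × 0.1 × 0.4 × 0.05 = 0.00044
Highest score → churn.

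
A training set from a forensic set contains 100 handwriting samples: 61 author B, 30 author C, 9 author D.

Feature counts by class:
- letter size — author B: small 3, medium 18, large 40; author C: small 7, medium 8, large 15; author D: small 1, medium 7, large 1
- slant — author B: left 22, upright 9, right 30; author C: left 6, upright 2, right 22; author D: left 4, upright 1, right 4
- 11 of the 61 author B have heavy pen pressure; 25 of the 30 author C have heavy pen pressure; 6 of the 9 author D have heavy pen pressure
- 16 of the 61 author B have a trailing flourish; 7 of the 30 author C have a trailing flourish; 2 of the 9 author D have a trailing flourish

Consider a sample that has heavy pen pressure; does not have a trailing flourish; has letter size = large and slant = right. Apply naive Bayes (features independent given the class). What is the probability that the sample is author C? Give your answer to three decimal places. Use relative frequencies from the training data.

author B: (61/100) × (40/61) × (30/61) × (11/61) × (45/61) ≈ 0.0261696
author C: (30/100) × (15/30) × (22/30) × (25/30) × (23/30) ≈ 0.0702778
author D: (9/100) × (1/9) × (4/9) × (6/9) × (7/9) ≈ 0.00230453
P(author C | x) = 0.0702778 / 0.09875193 ≈ 0.712

0.712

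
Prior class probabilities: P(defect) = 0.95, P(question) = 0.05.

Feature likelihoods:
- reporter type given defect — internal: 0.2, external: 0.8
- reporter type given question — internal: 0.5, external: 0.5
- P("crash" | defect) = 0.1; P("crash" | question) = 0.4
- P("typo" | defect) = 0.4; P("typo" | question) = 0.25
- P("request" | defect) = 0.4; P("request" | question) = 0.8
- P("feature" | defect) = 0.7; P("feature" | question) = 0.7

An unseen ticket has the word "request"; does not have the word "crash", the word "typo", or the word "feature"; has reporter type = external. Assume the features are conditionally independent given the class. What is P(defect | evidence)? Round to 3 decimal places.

defect: 0.95 × 0.8 × (1−0.1) × (1−0.4) × 0.4 × (1−0.7) = 0.049248
question: 0.05 × 0.5 × (1−0.4) × (1−0.25) × 0.8 × (1−0.7) = 0.0027
P(defect | x) = 0.049248 / 0.051948 ≈ 0.948

0.948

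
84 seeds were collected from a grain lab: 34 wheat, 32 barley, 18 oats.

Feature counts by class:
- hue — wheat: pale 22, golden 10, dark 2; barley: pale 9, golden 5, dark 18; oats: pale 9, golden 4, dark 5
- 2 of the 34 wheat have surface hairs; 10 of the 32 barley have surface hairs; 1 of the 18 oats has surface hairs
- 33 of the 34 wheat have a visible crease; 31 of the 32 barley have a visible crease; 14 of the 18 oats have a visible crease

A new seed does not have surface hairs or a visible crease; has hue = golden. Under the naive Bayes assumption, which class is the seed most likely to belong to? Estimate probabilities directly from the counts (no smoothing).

oats

wheat: (34/84) × (10/34) × (32/34) × (1/34) ≈ 0.00329544
barley: (32/84) × (5/32) × (22/32) × (1/32) ≈ 0.00127883
oats: (18/84) × (4/18) × (17/18) × (4/18) ≈ 0.00999412
Highest score → oats.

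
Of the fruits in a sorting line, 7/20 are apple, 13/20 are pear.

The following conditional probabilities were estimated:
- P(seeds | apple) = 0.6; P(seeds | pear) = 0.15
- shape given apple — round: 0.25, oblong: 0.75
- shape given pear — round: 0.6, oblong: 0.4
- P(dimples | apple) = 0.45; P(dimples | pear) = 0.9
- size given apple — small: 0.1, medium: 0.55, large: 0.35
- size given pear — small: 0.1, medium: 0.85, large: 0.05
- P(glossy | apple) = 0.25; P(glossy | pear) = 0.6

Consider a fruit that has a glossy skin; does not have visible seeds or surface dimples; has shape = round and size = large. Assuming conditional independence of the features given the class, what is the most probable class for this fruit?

apple

apple: 0.35 × (1−0.6) × 0.25 × (1−0.45) × 0.35 × 0.25 = 0.001684375
pear: 0.65 × (1−0.15) × 0.6 × (1−0.9) × 0.05 × 0.6 = 0.0009945
Highest score → apple.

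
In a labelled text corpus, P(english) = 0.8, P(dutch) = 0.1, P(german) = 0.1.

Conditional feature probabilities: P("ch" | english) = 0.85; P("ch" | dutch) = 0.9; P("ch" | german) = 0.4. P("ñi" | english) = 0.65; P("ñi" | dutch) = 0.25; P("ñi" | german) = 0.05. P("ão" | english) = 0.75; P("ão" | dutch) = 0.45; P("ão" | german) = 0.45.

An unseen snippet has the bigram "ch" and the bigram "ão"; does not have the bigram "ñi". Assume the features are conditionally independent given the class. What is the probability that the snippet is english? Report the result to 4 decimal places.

english: 0.8 × 0.85 × (1−0.65) × 0.75 = 0.1785
dutch: 0.1 × 0.9 × (1−0.25) × 0.45 = 0.030375
german: 0.1 × 0.4 × (1−0.05) × 0.45 = 0.0171
P(english | x) = 0.1785 / 0.225975 ≈ 0.7899

0.7899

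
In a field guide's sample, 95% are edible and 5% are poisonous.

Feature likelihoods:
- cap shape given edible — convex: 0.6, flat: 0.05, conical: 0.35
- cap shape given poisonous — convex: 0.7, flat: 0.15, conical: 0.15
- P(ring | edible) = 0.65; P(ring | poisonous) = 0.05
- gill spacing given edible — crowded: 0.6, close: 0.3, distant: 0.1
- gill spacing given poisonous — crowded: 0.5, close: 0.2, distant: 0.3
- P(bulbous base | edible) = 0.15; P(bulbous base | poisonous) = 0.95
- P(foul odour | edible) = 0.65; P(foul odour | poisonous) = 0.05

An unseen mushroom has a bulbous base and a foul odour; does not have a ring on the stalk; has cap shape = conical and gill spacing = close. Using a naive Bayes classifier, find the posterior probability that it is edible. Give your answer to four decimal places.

edible: 0.95 × 0.35 × (1−0.65) × 0.3 × 0.15 × 0.65 = 0.00340396875
poisonous: 0.05 × 0.15 × (1−0.05) × 0.2 × 0.95 × 0.05 = 0.0000676875
P(edible | x) = 0.00340396875 / 0.00347165625 ≈ 0.9805

0.9805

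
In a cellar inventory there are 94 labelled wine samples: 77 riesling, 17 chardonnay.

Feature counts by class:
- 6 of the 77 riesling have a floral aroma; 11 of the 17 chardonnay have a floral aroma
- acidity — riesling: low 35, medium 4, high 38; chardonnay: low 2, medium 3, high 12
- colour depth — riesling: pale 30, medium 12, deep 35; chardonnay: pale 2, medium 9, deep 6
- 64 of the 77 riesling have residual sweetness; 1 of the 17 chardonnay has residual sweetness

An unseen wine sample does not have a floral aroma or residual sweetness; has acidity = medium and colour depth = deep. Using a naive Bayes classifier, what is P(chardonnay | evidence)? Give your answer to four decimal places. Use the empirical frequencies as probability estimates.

0.5541

riesling: (77/94) × (71/77) × (4/77) × (35/77) × (13/77) ≈ 0.00301113
chardonnay: (17/94) × (6/17) × (3/17) × (6/17) × (16/17) ≈ 0.0037417
P(chardonnay | x) = 0.0037417 / 0.00675283 ≈ 0.5541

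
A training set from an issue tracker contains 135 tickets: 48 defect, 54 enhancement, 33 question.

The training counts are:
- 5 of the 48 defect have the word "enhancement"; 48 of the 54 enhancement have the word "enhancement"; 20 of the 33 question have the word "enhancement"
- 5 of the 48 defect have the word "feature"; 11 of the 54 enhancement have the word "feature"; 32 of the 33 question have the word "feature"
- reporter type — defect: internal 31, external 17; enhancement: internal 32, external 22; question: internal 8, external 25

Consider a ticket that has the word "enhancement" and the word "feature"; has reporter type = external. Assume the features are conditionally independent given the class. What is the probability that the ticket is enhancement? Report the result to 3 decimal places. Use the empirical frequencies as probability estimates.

defect: (48/135) × (5/48) × (5/48) × (17/48) ≈ 0.00136638
enhancement: (54/135) × (48/54) × (11/54) × (22/54) ≈ 0.0295077
question: (33/135) × (20/33) × (32/33) × (25/33) ≈ 0.108832
P(enhancement | x) = 0.0295077 / 0.13970608 ≈ 0.211

0.211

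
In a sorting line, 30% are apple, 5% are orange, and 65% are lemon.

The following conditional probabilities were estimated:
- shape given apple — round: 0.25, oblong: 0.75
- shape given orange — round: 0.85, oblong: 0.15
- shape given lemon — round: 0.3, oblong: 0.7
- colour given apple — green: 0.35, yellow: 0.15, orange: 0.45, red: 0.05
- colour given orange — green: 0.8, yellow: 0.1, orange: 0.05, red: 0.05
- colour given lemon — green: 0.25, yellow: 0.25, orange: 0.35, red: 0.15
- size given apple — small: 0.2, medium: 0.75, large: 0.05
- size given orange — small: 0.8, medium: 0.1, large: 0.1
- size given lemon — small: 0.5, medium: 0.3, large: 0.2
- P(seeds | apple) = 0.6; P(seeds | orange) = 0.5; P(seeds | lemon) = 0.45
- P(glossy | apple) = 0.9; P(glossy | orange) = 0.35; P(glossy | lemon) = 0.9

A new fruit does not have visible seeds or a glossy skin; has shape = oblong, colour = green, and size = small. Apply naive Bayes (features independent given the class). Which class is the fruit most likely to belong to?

lemon

apple: 0.3 × 0.75 × 0.35 × 0.2 × (1−0.6) × (1−0.9) = 0.00063
orange: 0.05 × 0.15 × 0.8 × 0.8 × (1−0.5) × (1−0.35) = 0.00156
lemon: 0.65 × 0.7 × 0.25 × 0.5 × (1−0.45) × (1−0.9) = 0.003128125
Highest score → lemon.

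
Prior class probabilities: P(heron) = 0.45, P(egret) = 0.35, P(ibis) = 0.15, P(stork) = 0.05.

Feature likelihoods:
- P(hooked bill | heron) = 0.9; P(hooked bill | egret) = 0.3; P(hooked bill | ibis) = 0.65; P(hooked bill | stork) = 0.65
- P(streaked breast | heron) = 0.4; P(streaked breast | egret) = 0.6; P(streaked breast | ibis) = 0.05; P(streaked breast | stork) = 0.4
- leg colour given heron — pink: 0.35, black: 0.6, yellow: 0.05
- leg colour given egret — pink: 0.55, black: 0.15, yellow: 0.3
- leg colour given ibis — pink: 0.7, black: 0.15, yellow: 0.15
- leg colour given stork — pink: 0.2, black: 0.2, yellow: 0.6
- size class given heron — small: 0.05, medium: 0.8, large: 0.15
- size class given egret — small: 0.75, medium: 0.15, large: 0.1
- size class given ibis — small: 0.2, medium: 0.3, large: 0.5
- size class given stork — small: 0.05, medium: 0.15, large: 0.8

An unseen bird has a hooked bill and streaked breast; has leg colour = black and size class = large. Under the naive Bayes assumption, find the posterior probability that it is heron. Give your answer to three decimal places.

0.811

heron: 0.45 × 0.9 × 0.4 × 0.6 × 0.15 = 0.01458
egret: 0.35 × 0.3 × 0.6 × 0.15 × 0.1 = 0.000945
ibis: 0.15 × 0.65 × 0.05 × 0.15 × 0.5 = 0.000365625
stork: 0.05 × 0.65 × 0.4 × 0.2 × 0.8 = 0.00208
P(heron | x) = 0.01458 / 0.017970625 ≈ 0.811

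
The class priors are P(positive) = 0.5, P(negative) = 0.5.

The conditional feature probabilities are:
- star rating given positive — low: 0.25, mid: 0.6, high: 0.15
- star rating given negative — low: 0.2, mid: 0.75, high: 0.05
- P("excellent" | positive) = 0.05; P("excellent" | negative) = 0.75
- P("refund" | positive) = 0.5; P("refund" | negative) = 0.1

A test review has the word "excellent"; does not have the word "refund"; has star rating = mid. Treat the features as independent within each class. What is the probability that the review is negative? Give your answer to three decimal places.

0.971

positive: 0.5 × 0.6 × 0.05 × (1−0.5) = 0.0075
negative: 0.5 × 0.75 × 0.75 × (1−0.1) = 0.253125
P(negative | x) = 0.253125 / 0.260625 ≈ 0.971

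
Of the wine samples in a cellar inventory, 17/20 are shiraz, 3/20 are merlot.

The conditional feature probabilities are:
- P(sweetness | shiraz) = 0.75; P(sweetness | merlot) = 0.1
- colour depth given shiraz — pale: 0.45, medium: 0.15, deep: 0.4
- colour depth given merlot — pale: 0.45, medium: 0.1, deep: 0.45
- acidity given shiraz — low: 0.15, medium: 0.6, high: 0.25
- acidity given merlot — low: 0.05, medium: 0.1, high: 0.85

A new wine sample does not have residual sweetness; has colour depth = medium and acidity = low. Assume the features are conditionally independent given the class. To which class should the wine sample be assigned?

shiraz

shiraz: 0.85 × (1−0.75) × 0.15 × 0.15 = 0.00478125
merlot: 0.15 × (1−0.1) × 0.1 × 0.05 = 0.000675
Highest score → shiraz.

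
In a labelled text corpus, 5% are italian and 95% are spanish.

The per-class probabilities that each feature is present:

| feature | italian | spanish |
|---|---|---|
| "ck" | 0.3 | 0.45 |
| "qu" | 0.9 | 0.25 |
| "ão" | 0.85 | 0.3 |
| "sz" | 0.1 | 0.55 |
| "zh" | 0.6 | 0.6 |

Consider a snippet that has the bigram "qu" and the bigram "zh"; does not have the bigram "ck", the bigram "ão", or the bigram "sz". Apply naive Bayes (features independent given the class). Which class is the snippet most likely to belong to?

italian: 0.05 × (1−0.3) × 0.9 × (1−0.85) × (1−0.1) × 0.6 = 0.0025515
spanish: 0.95 × (1−0.45) × 0.25 × (1−0.3) × (1−0.55) × 0.6 = 0.024688125
Highest score → spanish.

spanish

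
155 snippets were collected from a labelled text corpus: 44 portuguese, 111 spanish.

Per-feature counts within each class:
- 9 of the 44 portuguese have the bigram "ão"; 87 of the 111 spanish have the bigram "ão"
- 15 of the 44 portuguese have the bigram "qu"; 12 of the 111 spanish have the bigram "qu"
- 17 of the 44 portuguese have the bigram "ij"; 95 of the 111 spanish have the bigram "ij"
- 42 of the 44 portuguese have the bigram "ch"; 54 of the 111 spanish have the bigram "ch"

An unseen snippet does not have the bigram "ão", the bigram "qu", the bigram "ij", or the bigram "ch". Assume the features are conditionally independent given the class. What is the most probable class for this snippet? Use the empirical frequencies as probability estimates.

spanish

portuguese: (44/155) × (35/44) × (29/44) × (27/44) × (2/44) ≈ 0.00415117
spanish: (111/155) × (24/111) × (99/111) × (16/111) × (57/111) ≈ 0.0102221
Highest score → spanish.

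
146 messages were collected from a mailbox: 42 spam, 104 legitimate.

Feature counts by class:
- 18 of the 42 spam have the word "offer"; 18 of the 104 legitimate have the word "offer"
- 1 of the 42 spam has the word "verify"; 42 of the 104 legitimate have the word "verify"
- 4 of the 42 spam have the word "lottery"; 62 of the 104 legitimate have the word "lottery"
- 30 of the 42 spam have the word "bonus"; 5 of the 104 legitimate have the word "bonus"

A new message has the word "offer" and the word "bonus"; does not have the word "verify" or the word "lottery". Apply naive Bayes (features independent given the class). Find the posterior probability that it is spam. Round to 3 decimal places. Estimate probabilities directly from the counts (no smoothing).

spam: (42/146) × (18/42) × (41/42) × (38/42) × (30/42) ≈ 0.0777787
legitimate: (104/146) × (18/104) × (62/104) × (42/104) × (5/104) ≈ 0.00142702
P(spam | x) = 0.0777787 / 0.07920572 ≈ 0.982

0.982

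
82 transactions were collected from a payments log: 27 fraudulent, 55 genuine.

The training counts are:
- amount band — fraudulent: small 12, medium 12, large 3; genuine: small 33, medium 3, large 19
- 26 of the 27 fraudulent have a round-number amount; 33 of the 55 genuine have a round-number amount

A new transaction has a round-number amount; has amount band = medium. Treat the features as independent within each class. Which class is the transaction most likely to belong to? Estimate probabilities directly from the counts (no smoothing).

fraudulent: (27/82) × (12/27) × (26/27) ≈ 0.140921
genuine: (55/82) × (3/55) × (33/55) ≈ 0.0219512
Highest score → fraudulent.

fraudulent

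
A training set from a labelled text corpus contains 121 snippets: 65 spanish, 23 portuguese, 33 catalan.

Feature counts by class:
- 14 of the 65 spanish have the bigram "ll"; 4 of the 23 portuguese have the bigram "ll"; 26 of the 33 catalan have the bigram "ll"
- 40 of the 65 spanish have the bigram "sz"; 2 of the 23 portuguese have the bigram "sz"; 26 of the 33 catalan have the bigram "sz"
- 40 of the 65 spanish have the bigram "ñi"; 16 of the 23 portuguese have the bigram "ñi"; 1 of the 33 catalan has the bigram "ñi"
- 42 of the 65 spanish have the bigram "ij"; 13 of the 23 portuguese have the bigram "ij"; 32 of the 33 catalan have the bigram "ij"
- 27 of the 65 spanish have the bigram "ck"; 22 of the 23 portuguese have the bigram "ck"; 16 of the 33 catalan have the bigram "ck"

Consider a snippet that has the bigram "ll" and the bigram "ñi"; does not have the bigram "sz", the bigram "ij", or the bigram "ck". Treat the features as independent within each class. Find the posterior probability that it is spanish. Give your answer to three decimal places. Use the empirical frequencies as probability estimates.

spanish: (65/121) × (14/65) × (25/65) × (40/65) × (23/65) × (38/65) ≈ 0.00566501
portuguese: (23/121) × (4/23) × (21/23) × (16/23) × (10/23) × (1/23) ≈ 0.00039692
catalan: (33/121) × (26/33) × (7/33) × (1/33) × (1/33) × (17/33) ≈ 0.0000215615
P(spanish | x) = 0.00566501 / 0.0060834915 ≈ 0.931

0.931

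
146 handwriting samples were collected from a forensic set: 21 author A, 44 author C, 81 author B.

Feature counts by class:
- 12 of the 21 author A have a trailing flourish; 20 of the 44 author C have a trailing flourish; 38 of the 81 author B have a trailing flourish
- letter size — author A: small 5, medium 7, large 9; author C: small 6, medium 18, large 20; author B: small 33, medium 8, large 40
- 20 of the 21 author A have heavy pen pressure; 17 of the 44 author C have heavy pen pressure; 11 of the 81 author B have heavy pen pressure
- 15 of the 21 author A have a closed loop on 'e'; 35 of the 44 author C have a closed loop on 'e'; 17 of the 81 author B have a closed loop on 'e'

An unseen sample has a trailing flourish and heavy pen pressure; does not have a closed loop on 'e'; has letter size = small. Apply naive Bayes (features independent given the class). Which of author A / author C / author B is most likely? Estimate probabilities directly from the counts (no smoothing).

author B

author A: (21/146) × (12/21) × (5/21) × (20/21) × (6/21) ≈ 0.00532503
author C: (44/146) × (20/44) × (6/44) × (17/44) × (9/44) ≈ 0.00147626
author B: (81/146) × (38/81) × (33/81) × (11/81) × (64/81) ≈ 0.0113779
Highest score → author B.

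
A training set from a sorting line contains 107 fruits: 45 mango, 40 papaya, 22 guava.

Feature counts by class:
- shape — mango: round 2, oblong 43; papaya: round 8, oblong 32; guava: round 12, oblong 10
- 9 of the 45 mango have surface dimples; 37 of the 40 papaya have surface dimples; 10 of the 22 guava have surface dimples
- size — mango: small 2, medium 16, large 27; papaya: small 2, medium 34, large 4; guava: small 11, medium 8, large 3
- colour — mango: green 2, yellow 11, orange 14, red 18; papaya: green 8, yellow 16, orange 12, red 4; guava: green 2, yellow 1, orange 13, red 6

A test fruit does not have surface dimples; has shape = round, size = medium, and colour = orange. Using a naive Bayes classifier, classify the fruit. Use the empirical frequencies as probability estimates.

guava

mango: (45/107) × (2/45) × (36/45) × (16/45) × (14/45) ≈ 0.00165409
papaya: (40/107) × (8/40) × (3/40) × (34/40) × (12/40) ≈ 0.00142991
guava: (22/107) × (12/22) × (12/22) × (8/22) × (13/22) ≈ 0.0131445
Highest score → guava.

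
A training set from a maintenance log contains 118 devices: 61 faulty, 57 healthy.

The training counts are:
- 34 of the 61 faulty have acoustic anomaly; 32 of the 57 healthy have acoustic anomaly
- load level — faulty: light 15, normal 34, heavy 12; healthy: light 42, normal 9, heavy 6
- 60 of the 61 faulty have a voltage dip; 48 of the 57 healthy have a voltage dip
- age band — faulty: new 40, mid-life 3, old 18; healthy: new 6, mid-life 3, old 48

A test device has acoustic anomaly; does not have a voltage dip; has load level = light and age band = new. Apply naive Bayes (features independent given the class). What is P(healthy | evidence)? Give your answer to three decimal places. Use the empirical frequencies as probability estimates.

0.813

faulty: (61/118) × (34/61) × (15/61) × (1/61) × (40/61) ≈ 0.000761656
healthy: (57/118) × (32/57) × (42/57) × (9/57) × (6/57) ≈ 0.00332113
P(healthy | x) = 0.00332113 / 0.004082786 ≈ 0.813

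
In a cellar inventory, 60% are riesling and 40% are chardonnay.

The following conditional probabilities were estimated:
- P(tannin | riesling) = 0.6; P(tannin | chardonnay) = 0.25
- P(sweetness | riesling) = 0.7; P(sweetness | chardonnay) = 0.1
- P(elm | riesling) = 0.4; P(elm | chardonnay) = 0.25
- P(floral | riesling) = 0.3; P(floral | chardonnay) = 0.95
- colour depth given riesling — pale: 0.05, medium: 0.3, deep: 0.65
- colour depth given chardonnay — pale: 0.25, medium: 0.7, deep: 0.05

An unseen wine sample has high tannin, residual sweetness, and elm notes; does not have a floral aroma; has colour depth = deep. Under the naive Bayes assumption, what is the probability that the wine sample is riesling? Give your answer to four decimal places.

0.9999

riesling: 0.6 × 0.6 × 0.7 × 0.4 × (1−0.3) × 0.65 = 0.045864
chardonnay: 0.4 × 0.25 × 0.1 × 0.25 × (1−0.95) × 0.05 = 0.00000625
P(riesling | x) = 0.045864 / 0.04587025 ≈ 0.9999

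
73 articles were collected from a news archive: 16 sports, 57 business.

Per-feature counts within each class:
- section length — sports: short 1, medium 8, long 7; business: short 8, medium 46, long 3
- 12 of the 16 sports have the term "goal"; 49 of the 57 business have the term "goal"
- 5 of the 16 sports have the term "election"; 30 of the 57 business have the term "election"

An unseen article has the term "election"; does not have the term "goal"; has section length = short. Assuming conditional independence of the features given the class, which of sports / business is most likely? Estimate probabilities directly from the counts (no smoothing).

sports: (16/73) × (1/16) × (4/16) × (5/16) ≈ 0.00107021
business: (57/73) × (8/57) × (8/57) × (30/57) ≈ 0.00809522
Highest score → business.

business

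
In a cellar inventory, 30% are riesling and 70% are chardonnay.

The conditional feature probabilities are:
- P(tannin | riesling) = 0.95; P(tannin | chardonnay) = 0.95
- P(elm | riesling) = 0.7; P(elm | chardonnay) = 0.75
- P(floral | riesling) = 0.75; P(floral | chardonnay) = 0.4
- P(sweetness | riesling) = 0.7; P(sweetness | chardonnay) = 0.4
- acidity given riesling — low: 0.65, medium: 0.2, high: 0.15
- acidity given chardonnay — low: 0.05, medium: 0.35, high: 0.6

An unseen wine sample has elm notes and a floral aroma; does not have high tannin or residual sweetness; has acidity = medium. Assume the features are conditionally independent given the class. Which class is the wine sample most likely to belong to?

riesling: 0.3 × (1−0.95) × 0.7 × 0.75 × (1−0.7) × 0.2 = 0.0004725
chardonnay: 0.7 × (1−0.95) × 0.75 × 0.4 × (1−0.4) × 0.35 = 0.002205
Highest score → chardonnay.

chardonnay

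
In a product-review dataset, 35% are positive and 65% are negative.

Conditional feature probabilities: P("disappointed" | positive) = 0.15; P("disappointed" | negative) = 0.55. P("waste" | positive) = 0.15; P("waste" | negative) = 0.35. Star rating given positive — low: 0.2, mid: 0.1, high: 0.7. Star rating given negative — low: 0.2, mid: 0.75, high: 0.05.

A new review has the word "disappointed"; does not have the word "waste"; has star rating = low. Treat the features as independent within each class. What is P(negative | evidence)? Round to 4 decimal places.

0.8389

positive: 0.35 × 0.15 × (1−0.15) × 0.2 = 0.008925
negative: 0.65 × 0.55 × (1−0.35) × 0.2 = 0.046475
P(negative | x) = 0.046475 / 0.0554 ≈ 0.8389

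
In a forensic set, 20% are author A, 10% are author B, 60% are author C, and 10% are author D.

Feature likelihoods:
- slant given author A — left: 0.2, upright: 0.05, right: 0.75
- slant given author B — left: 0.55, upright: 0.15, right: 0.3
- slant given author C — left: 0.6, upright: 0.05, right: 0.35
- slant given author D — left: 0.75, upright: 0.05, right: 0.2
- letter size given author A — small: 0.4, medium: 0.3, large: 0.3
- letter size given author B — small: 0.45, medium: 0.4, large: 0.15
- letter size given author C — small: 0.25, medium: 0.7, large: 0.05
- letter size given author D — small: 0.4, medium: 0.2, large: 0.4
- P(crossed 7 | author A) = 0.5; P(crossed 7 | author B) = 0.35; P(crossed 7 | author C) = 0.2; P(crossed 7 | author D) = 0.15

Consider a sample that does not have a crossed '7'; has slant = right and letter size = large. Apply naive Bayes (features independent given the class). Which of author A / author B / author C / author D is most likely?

author A

author A: 0.2 × 0.75 × 0.3 × (1−0.5) = 0.0225
author B: 0.1 × 0.3 × 0.15 × (1−0.35) = 0.002925
author C: 0.6 × 0.35 × 0.05 × (1−0.2) = 0.0084
author D: 0.1 × 0.2 × 0.4 × (1−0.15) = 0.0068
Highest score → author A.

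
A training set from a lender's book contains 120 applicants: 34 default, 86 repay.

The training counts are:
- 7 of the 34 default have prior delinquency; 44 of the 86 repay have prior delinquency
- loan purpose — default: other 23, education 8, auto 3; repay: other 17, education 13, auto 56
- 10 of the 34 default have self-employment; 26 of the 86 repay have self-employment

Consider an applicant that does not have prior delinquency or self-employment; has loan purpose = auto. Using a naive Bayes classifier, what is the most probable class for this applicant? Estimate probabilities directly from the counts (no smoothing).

repay

default: (34/120) × (27/34) × (3/34) × (24/34) ≈ 0.0140138
repay: (86/120) × (42/86) × (56/86) × (60/86) ≈ 0.159005
Highest score → repay.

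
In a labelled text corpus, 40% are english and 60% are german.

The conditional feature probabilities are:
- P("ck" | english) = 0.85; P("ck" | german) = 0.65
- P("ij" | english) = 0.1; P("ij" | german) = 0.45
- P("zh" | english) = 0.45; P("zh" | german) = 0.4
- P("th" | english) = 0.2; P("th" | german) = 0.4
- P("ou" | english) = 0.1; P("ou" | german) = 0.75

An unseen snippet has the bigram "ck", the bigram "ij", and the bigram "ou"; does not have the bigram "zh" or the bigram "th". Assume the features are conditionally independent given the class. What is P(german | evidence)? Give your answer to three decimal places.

english: 0.4 × 0.85 × 0.1 × (1−0.45) × (1−0.2) × 0.1 = 0.001496
german: 0.6 × 0.65 × 0.45 × (1−0.4) × (1−0.4) × 0.75 = 0.047385
P(german | x) = 0.047385 / 0.048881 ≈ 0.969

0.969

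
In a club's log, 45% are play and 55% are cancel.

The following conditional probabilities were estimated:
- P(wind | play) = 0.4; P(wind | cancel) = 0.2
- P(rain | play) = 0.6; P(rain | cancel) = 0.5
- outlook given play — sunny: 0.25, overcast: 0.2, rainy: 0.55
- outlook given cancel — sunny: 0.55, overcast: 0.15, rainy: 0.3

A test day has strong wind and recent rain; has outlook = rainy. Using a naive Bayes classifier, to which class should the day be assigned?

play

play: 0.45 × 0.4 × 0.6 × 0.55 = 0.0594
cancel: 0.55 × 0.2 × 0.5 × 0.3 = 0.0165
Highest score → play.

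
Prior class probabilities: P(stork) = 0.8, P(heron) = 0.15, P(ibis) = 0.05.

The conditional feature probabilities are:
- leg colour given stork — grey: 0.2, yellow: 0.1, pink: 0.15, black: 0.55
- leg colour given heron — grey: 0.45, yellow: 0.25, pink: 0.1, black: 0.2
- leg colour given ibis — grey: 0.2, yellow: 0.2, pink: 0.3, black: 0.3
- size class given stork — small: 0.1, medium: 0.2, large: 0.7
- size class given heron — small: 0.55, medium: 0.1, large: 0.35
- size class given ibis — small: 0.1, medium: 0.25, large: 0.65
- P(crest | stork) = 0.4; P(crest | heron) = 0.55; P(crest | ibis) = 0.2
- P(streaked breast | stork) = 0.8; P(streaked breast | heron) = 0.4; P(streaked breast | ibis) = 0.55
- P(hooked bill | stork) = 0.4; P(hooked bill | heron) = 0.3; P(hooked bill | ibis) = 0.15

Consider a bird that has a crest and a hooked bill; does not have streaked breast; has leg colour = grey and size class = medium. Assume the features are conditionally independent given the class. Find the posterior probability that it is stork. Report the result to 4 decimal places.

stork: 0.8 × 0.2 × 0.2 × 0.4 × (1−0.8) × 0.4 = 0.001024
heron: 0.15 × 0.45 × 0.1 × 0.55 × (1−0.4) × 0.3 = 0.00066825
ibis: 0.05 × 0.2 × 0.25 × 0.2 × (1−0.55) × 0.15 = 0.00003375
P(stork | x) = 0.001024 / 0.001726 ≈ 0.5933

0.5933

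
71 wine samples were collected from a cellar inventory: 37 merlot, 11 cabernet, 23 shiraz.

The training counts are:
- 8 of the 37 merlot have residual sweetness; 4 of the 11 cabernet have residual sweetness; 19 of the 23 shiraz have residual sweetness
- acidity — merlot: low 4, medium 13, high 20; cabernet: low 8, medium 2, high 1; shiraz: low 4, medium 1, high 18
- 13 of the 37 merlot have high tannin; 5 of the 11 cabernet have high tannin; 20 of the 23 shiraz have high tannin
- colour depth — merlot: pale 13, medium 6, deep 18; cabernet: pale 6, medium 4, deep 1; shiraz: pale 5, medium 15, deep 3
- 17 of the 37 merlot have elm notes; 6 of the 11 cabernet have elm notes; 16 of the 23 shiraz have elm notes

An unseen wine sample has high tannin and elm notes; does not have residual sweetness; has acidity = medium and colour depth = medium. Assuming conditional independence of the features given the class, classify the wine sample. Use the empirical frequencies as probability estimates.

merlot: (37/71) × (29/37) × (13/37) × (13/37) × (6/37) × (17/37) ≈ 0.00375681
cabernet: (11/71) × (7/11) × (2/11) × (5/11) × (4/11) × (6/11) ≈ 0.00161614
shiraz: (23/71) × (4/23) × (1/23) × (20/23) × (15/23) × (16/23) ≈ 0.000966344
Highest score → merlot.

merlot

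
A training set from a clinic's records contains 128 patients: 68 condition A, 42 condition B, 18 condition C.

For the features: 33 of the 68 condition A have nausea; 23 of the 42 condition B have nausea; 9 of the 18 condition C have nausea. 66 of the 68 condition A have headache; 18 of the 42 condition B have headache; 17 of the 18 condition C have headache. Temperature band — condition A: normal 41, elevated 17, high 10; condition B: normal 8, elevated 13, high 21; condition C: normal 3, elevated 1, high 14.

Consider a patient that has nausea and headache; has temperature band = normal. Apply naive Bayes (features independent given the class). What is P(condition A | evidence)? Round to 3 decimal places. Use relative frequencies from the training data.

0.854

condition A: (68/128) × (33/68) × (66/68) × (41/68) ≈ 0.150874
condition B: (42/128) × (23/42) × (18/42) × (8/42) ≈ 0.0146684
condition C: (18/128) × (9/18) × (17/18) × (3/18) ≈ 0.0110677
P(condition A | x) = 0.150874 / 0.1766101 ≈ 0.854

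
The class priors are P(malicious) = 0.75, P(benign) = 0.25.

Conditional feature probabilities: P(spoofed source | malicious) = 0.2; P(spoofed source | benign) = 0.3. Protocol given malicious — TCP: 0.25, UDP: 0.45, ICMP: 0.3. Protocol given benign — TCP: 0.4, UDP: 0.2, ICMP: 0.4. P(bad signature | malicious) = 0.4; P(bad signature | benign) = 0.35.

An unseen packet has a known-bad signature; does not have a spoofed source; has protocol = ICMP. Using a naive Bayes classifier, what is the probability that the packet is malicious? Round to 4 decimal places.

0.7461

malicious: 0.75 × (1−0.2) × 0.3 × 0.4 = 0.072
benign: 0.25 × (1−0.3) × 0.4 × 0.35 = 0.0245
P(malicious | x) = 0.072 / 0.0965 ≈ 0.7461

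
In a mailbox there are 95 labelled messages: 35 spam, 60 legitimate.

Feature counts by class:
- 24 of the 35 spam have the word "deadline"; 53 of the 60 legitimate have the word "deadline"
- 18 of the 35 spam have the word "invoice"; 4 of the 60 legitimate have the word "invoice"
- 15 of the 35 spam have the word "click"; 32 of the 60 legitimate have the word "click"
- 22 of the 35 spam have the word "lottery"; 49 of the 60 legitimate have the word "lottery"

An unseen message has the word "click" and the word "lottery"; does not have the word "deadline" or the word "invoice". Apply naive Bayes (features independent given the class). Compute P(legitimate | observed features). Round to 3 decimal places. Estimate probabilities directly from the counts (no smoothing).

spam: (35/95) × (11/35) × (17/35) × (15/35) × (22/35) ≈ 0.0151505
legitimate: (60/95) × (7/60) × (56/60) × (32/60) × (49/60) ≈ 0.029954
P(legitimate | x) = 0.029954 / 0.0451045 ≈ 0.664

0.664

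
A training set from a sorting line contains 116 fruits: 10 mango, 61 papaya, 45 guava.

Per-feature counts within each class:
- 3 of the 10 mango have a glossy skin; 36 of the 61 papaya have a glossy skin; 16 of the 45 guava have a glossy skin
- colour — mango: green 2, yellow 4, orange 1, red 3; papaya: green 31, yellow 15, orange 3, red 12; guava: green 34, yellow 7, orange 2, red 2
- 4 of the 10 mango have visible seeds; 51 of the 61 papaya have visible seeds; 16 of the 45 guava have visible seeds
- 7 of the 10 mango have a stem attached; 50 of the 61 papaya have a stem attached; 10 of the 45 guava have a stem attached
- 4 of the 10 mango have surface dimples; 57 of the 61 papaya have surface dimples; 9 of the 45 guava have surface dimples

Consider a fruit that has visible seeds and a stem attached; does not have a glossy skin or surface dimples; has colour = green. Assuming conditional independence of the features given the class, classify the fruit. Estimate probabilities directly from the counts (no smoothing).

guava

mango: (10/116) × (7/10) × (2/10) × (4/10) × (7/10) × (6/10) ≈ 0.00202759
papaya: (61/116) × (25/61) × (31/61) × (51/61) × (50/61) × (4/61) ≈ 0.00492181
guava: (45/116) × (29/45) × (34/45) × (16/45) × (10/45) × (36/45) ≈ 0.0119396
Highest score → guava.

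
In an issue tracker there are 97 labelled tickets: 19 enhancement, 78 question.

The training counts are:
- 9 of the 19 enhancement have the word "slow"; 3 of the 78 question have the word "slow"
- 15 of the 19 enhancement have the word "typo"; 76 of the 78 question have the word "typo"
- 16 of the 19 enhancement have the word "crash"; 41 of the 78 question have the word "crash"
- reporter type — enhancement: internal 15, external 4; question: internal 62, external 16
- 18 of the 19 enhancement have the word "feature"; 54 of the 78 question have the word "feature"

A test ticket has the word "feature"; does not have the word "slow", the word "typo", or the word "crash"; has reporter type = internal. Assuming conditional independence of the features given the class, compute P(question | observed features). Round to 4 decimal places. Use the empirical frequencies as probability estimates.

0.6688

enhancement: (19/97) × (10/19) × (4/19) × (3/19) × (15/19) × (18/19) ≈ 0.00256306
question: (78/97) × (75/78) × (2/78) × (37/78) × (62/78) × (54/78) ≈ 0.00517521
P(question | x) = 0.00517521 / 0.00773827 ≈ 0.6688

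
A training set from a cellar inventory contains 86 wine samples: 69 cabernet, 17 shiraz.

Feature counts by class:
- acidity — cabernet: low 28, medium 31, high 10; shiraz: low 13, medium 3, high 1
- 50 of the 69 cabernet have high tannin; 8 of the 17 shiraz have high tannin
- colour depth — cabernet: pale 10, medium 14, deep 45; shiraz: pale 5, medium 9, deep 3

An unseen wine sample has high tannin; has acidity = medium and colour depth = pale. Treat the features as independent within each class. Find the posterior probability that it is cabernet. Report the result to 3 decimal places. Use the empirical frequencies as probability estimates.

cabernet: (69/86) × (31/69) × (50/69) × (10/69) ≈ 0.037856
shiraz: (17/86) × (3/17) × (8/17) × (5/17) ≈ 0.0048282
P(cabernet | x) = 0.037856 / 0.0426842 ≈ 0.887

0.887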